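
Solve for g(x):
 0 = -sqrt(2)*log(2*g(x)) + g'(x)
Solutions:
 -sqrt(2)*Integral(1/(log(_y) + log(2)), (_y, g(x)))/2 = C1 - x


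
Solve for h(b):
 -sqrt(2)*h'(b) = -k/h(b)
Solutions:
 h(b) = -sqrt(C1 + sqrt(2)*b*k)
 h(b) = sqrt(C1 + sqrt(2)*b*k)


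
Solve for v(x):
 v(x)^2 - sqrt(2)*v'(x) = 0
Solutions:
 v(x) = -2/(C1 + sqrt(2)*x)


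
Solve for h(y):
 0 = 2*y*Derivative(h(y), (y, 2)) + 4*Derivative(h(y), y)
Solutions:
 h(y) = C1 + C2/y


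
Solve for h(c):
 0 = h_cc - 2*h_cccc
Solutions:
 h(c) = C1 + C2*c + C3*exp(-sqrt(2)*c/2) + C4*exp(sqrt(2)*c/2)


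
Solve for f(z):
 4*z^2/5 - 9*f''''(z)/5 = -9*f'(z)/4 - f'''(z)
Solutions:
 f(z) = C1 + C2*exp(z*(-5^(1/3)*(81*sqrt(60249) + 19883)^(1/3) - 20*5^(2/3)/(81*sqrt(60249) + 19883)^(1/3) + 20)/108)*sin(sqrt(3)*5^(1/3)*z*(-(81*sqrt(60249) + 19883)^(1/3) + 20*5^(1/3)/(81*sqrt(60249) + 19883)^(1/3))/108) + C3*exp(z*(-5^(1/3)*(81*sqrt(60249) + 19883)^(1/3) - 20*5^(2/3)/(81*sqrt(60249) + 19883)^(1/3) + 20)/108)*cos(sqrt(3)*5^(1/3)*z*(-(81*sqrt(60249) + 19883)^(1/3) + 20*5^(1/3)/(81*sqrt(60249) + 19883)^(1/3))/108) + C4*exp(z*(20*5^(2/3)/(81*sqrt(60249) + 19883)^(1/3) + 10 + 5^(1/3)*(81*sqrt(60249) + 19883)^(1/3))/54) - 16*z^3/135 + 128*z/405


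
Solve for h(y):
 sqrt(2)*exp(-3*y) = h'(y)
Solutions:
 h(y) = C1 - sqrt(2)*exp(-3*y)/3


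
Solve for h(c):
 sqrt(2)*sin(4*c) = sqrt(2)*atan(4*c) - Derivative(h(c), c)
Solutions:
 h(c) = C1 + sqrt(2)*(c*atan(4*c) - log(16*c^2 + 1)/8) + sqrt(2)*cos(4*c)/4


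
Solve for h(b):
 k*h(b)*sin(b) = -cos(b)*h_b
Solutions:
 h(b) = C1*exp(k*log(cos(b)))


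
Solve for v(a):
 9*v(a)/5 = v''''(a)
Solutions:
 v(a) = C1*exp(-sqrt(3)*5^(3/4)*a/5) + C2*exp(sqrt(3)*5^(3/4)*a/5) + C3*sin(sqrt(3)*5^(3/4)*a/5) + C4*cos(sqrt(3)*5^(3/4)*a/5)


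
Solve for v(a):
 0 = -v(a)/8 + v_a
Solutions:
 v(a) = C1*exp(a/8)


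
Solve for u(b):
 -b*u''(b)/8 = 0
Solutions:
 u(b) = C1 + C2*b


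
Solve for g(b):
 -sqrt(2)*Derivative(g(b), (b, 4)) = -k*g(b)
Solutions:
 g(b) = C1*exp(-2^(7/8)*b*k^(1/4)/2) + C2*exp(2^(7/8)*b*k^(1/4)/2) + C3*exp(-2^(7/8)*I*b*k^(1/4)/2) + C4*exp(2^(7/8)*I*b*k^(1/4)/2)


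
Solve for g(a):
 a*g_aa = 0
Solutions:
 g(a) = C1 + C2*a


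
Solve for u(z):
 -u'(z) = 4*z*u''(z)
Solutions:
 u(z) = C1 + C2*z^(3/4)


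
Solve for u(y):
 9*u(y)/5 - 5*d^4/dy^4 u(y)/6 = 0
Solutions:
 u(y) = C1*exp(-sqrt(5)*54^(1/4)*y/5) + C2*exp(sqrt(5)*54^(1/4)*y/5) + C3*sin(sqrt(5)*54^(1/4)*y/5) + C4*cos(sqrt(5)*54^(1/4)*y/5)


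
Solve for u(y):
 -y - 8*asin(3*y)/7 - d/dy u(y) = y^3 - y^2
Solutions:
 u(y) = C1 - y^4/4 + y^3/3 - y^2/2 - 8*y*asin(3*y)/7 - 8*sqrt(1 - 9*y^2)/21


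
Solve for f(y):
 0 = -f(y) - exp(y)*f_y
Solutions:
 f(y) = C1*exp(exp(-y))


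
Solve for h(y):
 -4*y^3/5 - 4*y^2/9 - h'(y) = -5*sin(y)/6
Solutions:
 h(y) = C1 - y^4/5 - 4*y^3/27 - 5*cos(y)/6


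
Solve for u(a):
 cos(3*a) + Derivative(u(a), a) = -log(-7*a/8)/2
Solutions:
 u(a) = C1 - a*log(-a)/2 - a*log(7) + a/2 + a*log(2) + a*log(14)/2 - sin(3*a)/3


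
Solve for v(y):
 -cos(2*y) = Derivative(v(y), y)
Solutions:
 v(y) = C1 - sin(2*y)/2


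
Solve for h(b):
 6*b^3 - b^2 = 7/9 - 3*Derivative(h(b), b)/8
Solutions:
 h(b) = C1 - 4*b^4 + 8*b^3/9 + 56*b/27


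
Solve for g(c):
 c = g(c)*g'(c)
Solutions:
 g(c) = -sqrt(C1 + c^2)
 g(c) = sqrt(C1 + c^2)


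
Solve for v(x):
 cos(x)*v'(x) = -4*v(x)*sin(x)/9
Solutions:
 v(x) = C1*cos(x)^(4/9)


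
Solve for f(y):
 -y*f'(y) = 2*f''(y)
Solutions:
 f(y) = C1 + C2*erf(y/2)


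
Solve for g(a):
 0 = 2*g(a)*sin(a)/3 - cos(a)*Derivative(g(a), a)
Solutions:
 g(a) = C1/cos(a)^(2/3)


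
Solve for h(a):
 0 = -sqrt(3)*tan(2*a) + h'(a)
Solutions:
 h(a) = C1 - sqrt(3)*log(cos(2*a))/2


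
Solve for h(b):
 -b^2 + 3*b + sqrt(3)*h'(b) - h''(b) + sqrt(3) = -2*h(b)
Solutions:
 h(b) = C1*exp(b*(-sqrt(11) + sqrt(3))/2) + C2*exp(b*(sqrt(3) + sqrt(11))/2) + b^2/2 - 3*b/2 - sqrt(3)*b/2 + sqrt(3)/4 + 5/4


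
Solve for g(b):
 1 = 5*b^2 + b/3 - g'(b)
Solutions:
 g(b) = C1 + 5*b^3/3 + b^2/6 - b


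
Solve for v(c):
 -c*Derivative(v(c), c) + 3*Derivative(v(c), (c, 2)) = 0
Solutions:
 v(c) = C1 + C2*erfi(sqrt(6)*c/6)


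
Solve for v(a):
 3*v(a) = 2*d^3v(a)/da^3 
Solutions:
 v(a) = C3*exp(2^(2/3)*3^(1/3)*a/2) + (C1*sin(2^(2/3)*3^(5/6)*a/4) + C2*cos(2^(2/3)*3^(5/6)*a/4))*exp(-2^(2/3)*3^(1/3)*a/4)


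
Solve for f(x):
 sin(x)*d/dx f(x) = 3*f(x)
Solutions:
 f(x) = C1*(cos(x) - 1)^(3/2)/(cos(x) + 1)^(3/2)


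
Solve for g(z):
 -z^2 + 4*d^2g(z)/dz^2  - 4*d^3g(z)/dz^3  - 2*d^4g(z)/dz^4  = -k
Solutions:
 g(z) = C1 + C2*z + C3*exp(z*(-1 + sqrt(3))) + C4*exp(-z*(1 + sqrt(3))) + z^4/48 + z^3/12 + z^2*(3 - k)/8


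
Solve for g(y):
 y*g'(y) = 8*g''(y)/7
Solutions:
 g(y) = C1 + C2*erfi(sqrt(7)*y/4)


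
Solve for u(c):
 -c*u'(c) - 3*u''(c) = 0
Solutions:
 u(c) = C1 + C2*erf(sqrt(6)*c/6)


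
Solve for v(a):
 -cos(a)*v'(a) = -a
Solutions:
 v(a) = C1 + Integral(a/cos(a), a)


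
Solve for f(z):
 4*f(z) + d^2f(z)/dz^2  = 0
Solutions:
 f(z) = C1*sin(2*z) + C2*cos(2*z)


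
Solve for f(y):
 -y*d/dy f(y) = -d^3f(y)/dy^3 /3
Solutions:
 f(y) = C1 + Integral(C2*airyai(3^(1/3)*y) + C3*airybi(3^(1/3)*y), y)


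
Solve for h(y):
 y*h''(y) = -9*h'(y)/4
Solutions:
 h(y) = C1 + C2/y^(5/4)


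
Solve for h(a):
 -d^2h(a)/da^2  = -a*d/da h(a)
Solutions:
 h(a) = C1 + C2*erfi(sqrt(2)*a/2)


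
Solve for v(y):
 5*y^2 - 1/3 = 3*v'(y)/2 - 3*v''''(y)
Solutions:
 v(y) = C1 + C4*exp(2^(2/3)*y/2) + 10*y^3/9 - 2*y/9 + (C2*sin(2^(2/3)*sqrt(3)*y/4) + C3*cos(2^(2/3)*sqrt(3)*y/4))*exp(-2^(2/3)*y/4)


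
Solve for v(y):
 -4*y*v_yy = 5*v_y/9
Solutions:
 v(y) = C1 + C2*y^(31/36)


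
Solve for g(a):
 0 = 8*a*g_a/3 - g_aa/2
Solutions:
 g(a) = C1 + C2*erfi(2*sqrt(6)*a/3)


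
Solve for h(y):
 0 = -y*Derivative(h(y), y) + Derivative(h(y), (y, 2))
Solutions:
 h(y) = C1 + C2*erfi(sqrt(2)*y/2)


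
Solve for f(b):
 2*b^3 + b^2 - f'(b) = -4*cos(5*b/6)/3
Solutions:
 f(b) = C1 + b^4/2 + b^3/3 + 8*sin(5*b/6)/5


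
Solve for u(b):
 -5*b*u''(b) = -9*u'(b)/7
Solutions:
 u(b) = C1 + C2*b^(44/35)


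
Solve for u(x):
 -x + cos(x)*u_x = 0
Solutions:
 u(x) = C1 + Integral(x/cos(x), x)


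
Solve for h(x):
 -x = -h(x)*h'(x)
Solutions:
 h(x) = -sqrt(C1 + x^2)
 h(x) = sqrt(C1 + x^2)


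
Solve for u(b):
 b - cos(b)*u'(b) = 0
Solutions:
 u(b) = C1 + Integral(b/cos(b), b)


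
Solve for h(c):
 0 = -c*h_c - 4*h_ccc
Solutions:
 h(c) = C1 + Integral(C2*airyai(-2^(1/3)*c/2) + C3*airybi(-2^(1/3)*c/2), c)


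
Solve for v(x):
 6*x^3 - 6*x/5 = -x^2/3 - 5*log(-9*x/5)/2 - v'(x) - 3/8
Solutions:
 v(x) = C1 - 3*x^4/2 - x^3/9 + 3*x^2/5 - 5*x*log(-x)/2 + x*(-5*log(3) + 17/8 + 5*log(5)/2)


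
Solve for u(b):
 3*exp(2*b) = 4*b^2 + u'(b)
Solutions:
 u(b) = C1 - 4*b^3/3 + 3*exp(2*b)/2


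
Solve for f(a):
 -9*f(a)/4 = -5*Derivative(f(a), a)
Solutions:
 f(a) = C1*exp(9*a/20)


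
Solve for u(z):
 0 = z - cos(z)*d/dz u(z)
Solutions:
 u(z) = C1 + Integral(z/cos(z), z)


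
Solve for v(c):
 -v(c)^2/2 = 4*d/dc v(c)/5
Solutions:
 v(c) = 8/(C1 + 5*c)


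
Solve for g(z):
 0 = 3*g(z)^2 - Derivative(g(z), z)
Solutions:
 g(z) = -1/(C1 + 3*z)


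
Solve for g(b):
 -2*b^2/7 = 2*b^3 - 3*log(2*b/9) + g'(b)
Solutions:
 g(b) = C1 - b^4/2 - 2*b^3/21 + 3*b*log(b) + b*log(8/729) - 3*b


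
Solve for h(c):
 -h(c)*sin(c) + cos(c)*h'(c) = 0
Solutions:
 h(c) = C1/cos(c)


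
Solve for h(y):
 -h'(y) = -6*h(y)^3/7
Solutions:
 h(y) = -sqrt(14)*sqrt(-1/(C1 + 6*y))/2
 h(y) = sqrt(14)*sqrt(-1/(C1 + 6*y))/2


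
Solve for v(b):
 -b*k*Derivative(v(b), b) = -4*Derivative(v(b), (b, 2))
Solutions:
 v(b) = Piecewise((-sqrt(2)*sqrt(pi)*C1*erf(sqrt(2)*b*sqrt(-k)/4)/sqrt(-k) - C2, (k > 0) | (k < 0)), (-C1*b - C2, True))


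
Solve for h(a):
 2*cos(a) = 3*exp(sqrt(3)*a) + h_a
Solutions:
 h(a) = C1 - sqrt(3)*exp(sqrt(3)*a) + 2*sin(a)


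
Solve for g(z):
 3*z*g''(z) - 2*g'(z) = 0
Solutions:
 g(z) = C1 + C2*z^(5/3)


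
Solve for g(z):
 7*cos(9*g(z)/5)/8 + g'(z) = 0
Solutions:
 7*z/8 - 5*log(sin(9*g(z)/5) - 1)/18 + 5*log(sin(9*g(z)/5) + 1)/18 = C1


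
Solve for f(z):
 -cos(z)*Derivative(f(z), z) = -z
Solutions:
 f(z) = C1 + Integral(z/cos(z), z)


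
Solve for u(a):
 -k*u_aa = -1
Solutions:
 u(a) = C1 + C2*a + a^2/(2*k)


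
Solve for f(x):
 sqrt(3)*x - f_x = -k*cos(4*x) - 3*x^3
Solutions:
 f(x) = C1 + k*sin(4*x)/4 + 3*x^4/4 + sqrt(3)*x^2/2


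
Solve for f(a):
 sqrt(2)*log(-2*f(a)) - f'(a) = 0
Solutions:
 -sqrt(2)*Integral(1/(log(-_y) + log(2)), (_y, f(a)))/2 = C1 - a


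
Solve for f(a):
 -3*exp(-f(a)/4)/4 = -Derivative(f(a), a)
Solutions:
 f(a) = 4*log(C1 + 3*a/16)


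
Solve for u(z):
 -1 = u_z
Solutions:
 u(z) = C1 - z


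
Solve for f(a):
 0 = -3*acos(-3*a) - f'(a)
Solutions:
 f(a) = C1 - 3*a*acos(-3*a) - sqrt(1 - 9*a^2)


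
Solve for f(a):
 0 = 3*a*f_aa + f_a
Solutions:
 f(a) = C1 + C2*a^(2/3)


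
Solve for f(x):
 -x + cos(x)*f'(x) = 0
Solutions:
 f(x) = C1 + Integral(x/cos(x), x)


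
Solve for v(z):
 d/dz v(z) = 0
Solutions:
 v(z) = C1


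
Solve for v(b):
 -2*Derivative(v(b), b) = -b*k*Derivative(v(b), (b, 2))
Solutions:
 v(b) = C1 + b^(((re(k) + 2)*re(k) + im(k)^2)/(re(k)^2 + im(k)^2))*(C2*sin(2*log(b)*Abs(im(k))/(re(k)^2 + im(k)^2)) + C3*cos(2*log(b)*im(k)/(re(k)^2 + im(k)^2)))


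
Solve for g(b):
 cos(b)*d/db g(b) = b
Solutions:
 g(b) = C1 + Integral(b/cos(b), b)


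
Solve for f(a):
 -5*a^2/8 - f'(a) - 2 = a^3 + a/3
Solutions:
 f(a) = C1 - a^4/4 - 5*a^3/24 - a^2/6 - 2*a


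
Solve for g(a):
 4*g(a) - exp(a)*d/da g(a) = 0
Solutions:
 g(a) = C1*exp(-4*exp(-a))


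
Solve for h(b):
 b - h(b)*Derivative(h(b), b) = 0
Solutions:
 h(b) = -sqrt(C1 + b^2)
 h(b) = sqrt(C1 + b^2)


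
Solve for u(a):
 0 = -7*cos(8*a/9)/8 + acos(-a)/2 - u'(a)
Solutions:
 u(a) = C1 + a*acos(-a)/2 + sqrt(1 - a^2)/2 - 63*sin(8*a/9)/64


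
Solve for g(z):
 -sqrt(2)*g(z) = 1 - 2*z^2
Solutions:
 g(z) = sqrt(2)*(z^2 - 1/2)


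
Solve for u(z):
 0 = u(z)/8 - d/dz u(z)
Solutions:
 u(z) = C1*exp(z/8)


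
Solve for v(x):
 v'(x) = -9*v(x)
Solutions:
 v(x) = C1*exp(-9*x)


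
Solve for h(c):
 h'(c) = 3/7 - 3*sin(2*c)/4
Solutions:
 h(c) = C1 + 3*c/7 + 3*cos(2*c)/8


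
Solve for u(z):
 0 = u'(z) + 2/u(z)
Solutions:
 u(z) = -sqrt(C1 - 4*z)
 u(z) = sqrt(C1 - 4*z)


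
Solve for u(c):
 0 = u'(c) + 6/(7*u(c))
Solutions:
 u(c) = -sqrt(C1 - 84*c)/7
 u(c) = sqrt(C1 - 84*c)/7


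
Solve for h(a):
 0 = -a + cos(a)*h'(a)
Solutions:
 h(a) = C1 + Integral(a/cos(a), a)


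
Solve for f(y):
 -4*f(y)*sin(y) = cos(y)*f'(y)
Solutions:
 f(y) = C1*cos(y)^4


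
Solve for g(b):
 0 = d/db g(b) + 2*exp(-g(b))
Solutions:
 g(b) = log(C1 - 2*b)


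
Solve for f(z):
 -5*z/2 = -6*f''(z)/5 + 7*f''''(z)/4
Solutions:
 f(z) = C1 + C2*z + C3*exp(-2*sqrt(210)*z/35) + C4*exp(2*sqrt(210)*z/35) + 25*z^3/72


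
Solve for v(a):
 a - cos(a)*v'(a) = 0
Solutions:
 v(a) = C1 + Integral(a/cos(a), a)


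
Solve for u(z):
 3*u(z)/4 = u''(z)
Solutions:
 u(z) = C1*exp(-sqrt(3)*z/2) + C2*exp(sqrt(3)*z/2)


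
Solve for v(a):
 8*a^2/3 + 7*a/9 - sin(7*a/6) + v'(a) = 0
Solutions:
 v(a) = C1 - 8*a^3/9 - 7*a^2/18 - 6*cos(7*a/6)/7


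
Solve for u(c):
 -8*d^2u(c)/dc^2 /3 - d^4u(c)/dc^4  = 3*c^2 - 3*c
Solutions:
 u(c) = C1 + C2*c + C3*sin(2*sqrt(6)*c/3) + C4*cos(2*sqrt(6)*c/3) - 3*c^4/32 + 3*c^3/16 + 27*c^2/64


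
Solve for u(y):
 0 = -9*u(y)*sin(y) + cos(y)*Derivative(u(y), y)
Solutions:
 u(y) = C1/cos(y)^9


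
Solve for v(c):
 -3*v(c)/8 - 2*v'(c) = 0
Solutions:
 v(c) = C1*exp(-3*c/16)


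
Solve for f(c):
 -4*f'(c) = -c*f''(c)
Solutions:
 f(c) = C1 + C2*c^5


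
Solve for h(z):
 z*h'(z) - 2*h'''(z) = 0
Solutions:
 h(z) = C1 + Integral(C2*airyai(2^(2/3)*z/2) + C3*airybi(2^(2/3)*z/2), z)


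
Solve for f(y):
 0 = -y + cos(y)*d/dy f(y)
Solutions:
 f(y) = C1 + Integral(y/cos(y), y)


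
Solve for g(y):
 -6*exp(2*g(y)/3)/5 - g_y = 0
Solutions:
 g(y) = 3*log(-sqrt(-1/(C1 - 6*y))) - 3*log(2) + 3*log(30)/2
 g(y) = 3*log(-1/(C1 - 6*y))/2 - 3*log(2) + 3*log(30)/2


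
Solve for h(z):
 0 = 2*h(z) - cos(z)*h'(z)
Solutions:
 h(z) = C1*(sin(z) + 1)/(sin(z) - 1)


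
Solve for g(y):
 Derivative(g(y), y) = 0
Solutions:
 g(y) = C1


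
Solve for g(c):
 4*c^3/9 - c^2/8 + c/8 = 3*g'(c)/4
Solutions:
 g(c) = C1 + 4*c^4/27 - c^3/18 + c^2/12


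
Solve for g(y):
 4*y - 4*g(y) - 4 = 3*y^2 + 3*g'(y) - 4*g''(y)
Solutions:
 g(y) = C1*exp(y*(3 - sqrt(73))/8) + C2*exp(y*(3 + sqrt(73))/8) - 3*y^2/4 + 17*y/8 - 131/32


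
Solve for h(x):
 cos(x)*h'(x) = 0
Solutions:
 h(x) = C1


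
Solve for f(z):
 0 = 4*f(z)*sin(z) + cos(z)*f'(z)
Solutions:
 f(z) = C1*cos(z)^4


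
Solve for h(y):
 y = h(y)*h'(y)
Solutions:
 h(y) = -sqrt(C1 + y^2)
 h(y) = sqrt(C1 + y^2)


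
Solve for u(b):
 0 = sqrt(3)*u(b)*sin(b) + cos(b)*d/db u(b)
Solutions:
 u(b) = C1*cos(b)^(sqrt(3))


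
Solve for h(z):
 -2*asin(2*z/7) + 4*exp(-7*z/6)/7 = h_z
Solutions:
 h(z) = C1 - 2*z*asin(2*z/7) - sqrt(49 - 4*z^2) - 24*exp(-7*z/6)/49


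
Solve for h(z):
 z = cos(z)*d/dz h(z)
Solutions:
 h(z) = C1 + Integral(z/cos(z), z)


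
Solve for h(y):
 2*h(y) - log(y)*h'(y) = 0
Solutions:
 h(y) = C1*exp(2*li(y))


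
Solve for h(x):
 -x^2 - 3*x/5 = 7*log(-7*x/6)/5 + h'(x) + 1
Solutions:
 h(x) = C1 - x^3/3 - 3*x^2/10 - 7*x*log(-x)/5 + x*(-7*log(7) + 2 + 7*log(6))/5


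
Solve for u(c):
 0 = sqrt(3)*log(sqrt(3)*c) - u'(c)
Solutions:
 u(c) = C1 + sqrt(3)*c*log(c) - sqrt(3)*c + sqrt(3)*c*log(3)/2


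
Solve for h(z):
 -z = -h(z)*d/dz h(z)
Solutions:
 h(z) = -sqrt(C1 + z^2)
 h(z) = sqrt(C1 + z^2)


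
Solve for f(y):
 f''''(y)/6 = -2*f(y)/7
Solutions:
 f(y) = (C1*sin(3^(1/4)*7^(3/4)*y/7) + C2*cos(3^(1/4)*7^(3/4)*y/7))*exp(-3^(1/4)*7^(3/4)*y/7) + (C3*sin(3^(1/4)*7^(3/4)*y/7) + C4*cos(3^(1/4)*7^(3/4)*y/7))*exp(3^(1/4)*7^(3/4)*y/7)


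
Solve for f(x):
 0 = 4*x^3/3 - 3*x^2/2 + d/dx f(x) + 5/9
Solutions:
 f(x) = C1 - x^4/3 + x^3/2 - 5*x/9


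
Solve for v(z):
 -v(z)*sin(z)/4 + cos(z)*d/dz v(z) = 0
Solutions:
 v(z) = C1/cos(z)^(1/4)


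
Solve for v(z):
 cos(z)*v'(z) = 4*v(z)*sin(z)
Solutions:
 v(z) = C1/cos(z)^4


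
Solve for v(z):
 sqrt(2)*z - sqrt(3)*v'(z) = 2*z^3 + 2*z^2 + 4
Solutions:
 v(z) = C1 - sqrt(3)*z^4/6 - 2*sqrt(3)*z^3/9 + sqrt(6)*z^2/6 - 4*sqrt(3)*z/3


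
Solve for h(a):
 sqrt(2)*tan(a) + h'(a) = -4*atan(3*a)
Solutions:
 h(a) = C1 - 4*a*atan(3*a) + 2*log(9*a^2 + 1)/3 + sqrt(2)*log(cos(a))


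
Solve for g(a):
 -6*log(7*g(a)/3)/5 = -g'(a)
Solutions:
 5*Integral(1/(-log(_y) - log(7) + log(3)), (_y, g(a)))/6 = C1 - a


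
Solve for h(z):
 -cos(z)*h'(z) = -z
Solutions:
 h(z) = C1 + Integral(z/cos(z), z)


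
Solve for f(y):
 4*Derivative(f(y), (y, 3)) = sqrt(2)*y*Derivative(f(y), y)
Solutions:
 f(y) = C1 + Integral(C2*airyai(sqrt(2)*y/2) + C3*airybi(sqrt(2)*y/2), y)


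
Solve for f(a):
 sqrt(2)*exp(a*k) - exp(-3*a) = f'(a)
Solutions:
 f(a) = C1 + exp(-3*a)/3 + sqrt(2)*exp(a*k)/k


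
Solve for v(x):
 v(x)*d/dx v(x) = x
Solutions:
 v(x) = -sqrt(C1 + x^2)
 v(x) = sqrt(C1 + x^2)


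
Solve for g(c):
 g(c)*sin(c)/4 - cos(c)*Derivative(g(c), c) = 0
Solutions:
 g(c) = C1/cos(c)^(1/4)


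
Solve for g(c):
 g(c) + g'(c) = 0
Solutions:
 g(c) = C1*exp(-c)


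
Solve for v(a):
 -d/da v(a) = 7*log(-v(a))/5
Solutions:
 -li(-v(a)) = C1 - 7*a/5


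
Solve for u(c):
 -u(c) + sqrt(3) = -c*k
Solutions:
 u(c) = c*k + sqrt(3)


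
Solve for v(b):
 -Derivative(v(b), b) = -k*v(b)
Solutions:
 v(b) = C1*exp(b*k)


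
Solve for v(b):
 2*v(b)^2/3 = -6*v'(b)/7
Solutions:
 v(b) = 9/(C1 + 7*b)


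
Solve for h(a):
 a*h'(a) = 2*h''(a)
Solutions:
 h(a) = C1 + C2*erfi(a/2)


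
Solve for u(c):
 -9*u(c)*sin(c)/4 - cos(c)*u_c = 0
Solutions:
 u(c) = C1*cos(c)^(9/4)


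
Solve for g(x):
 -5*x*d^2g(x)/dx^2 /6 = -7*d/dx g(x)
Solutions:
 g(x) = C1 + C2*x^(47/5)


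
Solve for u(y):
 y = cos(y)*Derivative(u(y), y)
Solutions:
 u(y) = C1 + Integral(y/cos(y), y)


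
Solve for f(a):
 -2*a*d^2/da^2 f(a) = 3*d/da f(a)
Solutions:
 f(a) = C1 + C2/sqrt(a)


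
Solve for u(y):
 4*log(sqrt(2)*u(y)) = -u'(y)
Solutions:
 Integral(1/(2*log(_y) + log(2)), (_y, u(y)))/2 = C1 - y


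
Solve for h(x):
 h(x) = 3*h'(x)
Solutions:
 h(x) = C1*exp(x/3)


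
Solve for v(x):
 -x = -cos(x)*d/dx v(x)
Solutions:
 v(x) = C1 + Integral(x/cos(x), x)


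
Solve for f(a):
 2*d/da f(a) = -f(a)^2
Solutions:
 f(a) = 2/(C1 + a)


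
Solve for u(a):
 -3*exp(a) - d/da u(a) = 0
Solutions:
 u(a) = C1 - 3*exp(a)


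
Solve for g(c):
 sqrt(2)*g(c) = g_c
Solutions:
 g(c) = C1*exp(sqrt(2)*c)


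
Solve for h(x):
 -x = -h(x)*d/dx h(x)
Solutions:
 h(x) = -sqrt(C1 + x^2)
 h(x) = sqrt(C1 + x^2)


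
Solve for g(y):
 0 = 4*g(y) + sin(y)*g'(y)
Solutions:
 g(y) = C1*(cos(y)^2 + 2*cos(y) + 1)/(cos(y)^2 - 2*cos(y) + 1)


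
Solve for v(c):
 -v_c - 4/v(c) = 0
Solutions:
 v(c) = -sqrt(C1 - 8*c)
 v(c) = sqrt(C1 - 8*c)


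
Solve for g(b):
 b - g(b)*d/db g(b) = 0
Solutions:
 g(b) = -sqrt(C1 + b^2)
 g(b) = sqrt(C1 + b^2)


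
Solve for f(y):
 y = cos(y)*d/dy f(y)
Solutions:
 f(y) = C1 + Integral(y/cos(y), y)


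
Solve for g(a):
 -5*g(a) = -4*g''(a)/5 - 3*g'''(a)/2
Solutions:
 g(a) = C1*exp(-a*(64/(225*sqrt(452553) + 151363)^(1/3) + 16 + (225*sqrt(452553) + 151363)^(1/3))/90)*sin(sqrt(3)*a*(-(225*sqrt(452553) + 151363)^(1/3) + 64/(225*sqrt(452553) + 151363)^(1/3))/90) + C2*exp(-a*(64/(225*sqrt(452553) + 151363)^(1/3) + 16 + (225*sqrt(452553) + 151363)^(1/3))/90)*cos(sqrt(3)*a*(-(225*sqrt(452553) + 151363)^(1/3) + 64/(225*sqrt(452553) + 151363)^(1/3))/90) + C3*exp(a*(-8 + 64/(225*sqrt(452553) + 151363)^(1/3) + (225*sqrt(452553) + 151363)^(1/3))/45)


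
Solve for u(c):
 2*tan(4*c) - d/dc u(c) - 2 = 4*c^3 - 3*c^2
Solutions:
 u(c) = C1 - c^4 + c^3 - 2*c - log(cos(4*c))/2


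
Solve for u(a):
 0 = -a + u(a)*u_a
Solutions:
 u(a) = -sqrt(C1 + a^2)
 u(a) = sqrt(C1 + a^2)


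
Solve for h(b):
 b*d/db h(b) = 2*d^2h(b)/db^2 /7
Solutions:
 h(b) = C1 + C2*erfi(sqrt(7)*b/2)


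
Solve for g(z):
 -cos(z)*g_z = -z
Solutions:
 g(z) = C1 + Integral(z/cos(z), z)


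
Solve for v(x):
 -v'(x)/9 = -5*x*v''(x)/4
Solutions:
 v(x) = C1 + C2*x^(49/45)


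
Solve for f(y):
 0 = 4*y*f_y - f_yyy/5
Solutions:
 f(y) = C1 + Integral(C2*airyai(20^(1/3)*y) + C3*airybi(20^(1/3)*y), y)


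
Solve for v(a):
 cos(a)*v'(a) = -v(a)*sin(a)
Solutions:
 v(a) = C1*cos(a)


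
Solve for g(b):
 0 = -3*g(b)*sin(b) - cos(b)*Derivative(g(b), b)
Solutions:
 g(b) = C1*cos(b)^3


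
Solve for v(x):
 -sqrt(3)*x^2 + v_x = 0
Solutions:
 v(x) = C1 + sqrt(3)*x^3/3


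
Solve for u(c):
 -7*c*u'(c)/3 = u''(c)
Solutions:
 u(c) = C1 + C2*erf(sqrt(42)*c/6)


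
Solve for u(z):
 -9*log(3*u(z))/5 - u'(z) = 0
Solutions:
 5*Integral(1/(log(_y) + log(3)), (_y, u(z)))/9 = C1 - z


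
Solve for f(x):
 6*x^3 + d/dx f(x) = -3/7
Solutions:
 f(x) = C1 - 3*x^4/2 - 3*x/7


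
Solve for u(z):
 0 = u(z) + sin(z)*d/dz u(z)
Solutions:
 u(z) = C1*sqrt(cos(z) + 1)/sqrt(cos(z) - 1)


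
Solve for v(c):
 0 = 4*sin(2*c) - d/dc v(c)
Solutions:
 v(c) = C1 - 2*cos(2*c)


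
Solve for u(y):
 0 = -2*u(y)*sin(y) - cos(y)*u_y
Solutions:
 u(y) = C1*cos(y)^2


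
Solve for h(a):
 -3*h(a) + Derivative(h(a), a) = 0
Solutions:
 h(a) = C1*exp(3*a)


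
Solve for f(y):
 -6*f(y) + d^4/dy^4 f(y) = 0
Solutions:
 f(y) = C1*exp(-6^(1/4)*y) + C2*exp(6^(1/4)*y) + C3*sin(6^(1/4)*y) + C4*cos(6^(1/4)*y)


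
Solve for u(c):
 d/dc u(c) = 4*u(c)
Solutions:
 u(c) = C1*exp(4*c)


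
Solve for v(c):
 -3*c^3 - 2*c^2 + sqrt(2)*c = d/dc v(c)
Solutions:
 v(c) = C1 - 3*c^4/4 - 2*c^3/3 + sqrt(2)*c^2/2


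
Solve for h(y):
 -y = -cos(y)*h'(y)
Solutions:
 h(y) = C1 + Integral(y/cos(y), y)


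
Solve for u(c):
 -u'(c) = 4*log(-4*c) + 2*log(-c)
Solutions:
 u(c) = C1 - 6*c*log(-c) + 2*c*(3 - 4*log(2))


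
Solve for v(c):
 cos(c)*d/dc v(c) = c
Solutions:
 v(c) = C1 + Integral(c/cos(c), c)


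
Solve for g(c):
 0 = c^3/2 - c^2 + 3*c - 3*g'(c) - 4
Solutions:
 g(c) = C1 + c^4/24 - c^3/9 + c^2/2 - 4*c/3


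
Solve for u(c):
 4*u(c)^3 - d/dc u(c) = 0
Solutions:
 u(c) = -sqrt(2)*sqrt(-1/(C1 + 4*c))/2
 u(c) = sqrt(2)*sqrt(-1/(C1 + 4*c))/2


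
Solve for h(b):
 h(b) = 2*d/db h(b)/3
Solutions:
 h(b) = C1*exp(3*b/2)


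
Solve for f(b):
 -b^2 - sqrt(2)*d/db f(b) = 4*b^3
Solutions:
 f(b) = C1 - sqrt(2)*b^4/2 - sqrt(2)*b^3/6


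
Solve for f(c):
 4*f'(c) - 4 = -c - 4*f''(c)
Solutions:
 f(c) = C1 + C2*exp(-c) - c^2/8 + 5*c/4


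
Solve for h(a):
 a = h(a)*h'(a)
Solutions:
 h(a) = -sqrt(C1 + a^2)
 h(a) = sqrt(C1 + a^2)


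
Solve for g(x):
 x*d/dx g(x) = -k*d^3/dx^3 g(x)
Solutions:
 g(x) = C1 + Integral(C2*airyai(x*(-1/k)^(1/3)) + C3*airybi(x*(-1/k)^(1/3)), x)


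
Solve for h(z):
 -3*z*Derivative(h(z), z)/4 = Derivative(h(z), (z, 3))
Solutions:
 h(z) = C1 + Integral(C2*airyai(-6^(1/3)*z/2) + C3*airybi(-6^(1/3)*z/2), z)


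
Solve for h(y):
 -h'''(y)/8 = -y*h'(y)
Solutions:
 h(y) = C1 + Integral(C2*airyai(2*y) + C3*airybi(2*y), y)


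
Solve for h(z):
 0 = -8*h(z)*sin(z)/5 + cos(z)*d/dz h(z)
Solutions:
 h(z) = C1/cos(z)^(8/5)


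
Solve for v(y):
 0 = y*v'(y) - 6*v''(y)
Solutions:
 v(y) = C1 + C2*erfi(sqrt(3)*y/6)


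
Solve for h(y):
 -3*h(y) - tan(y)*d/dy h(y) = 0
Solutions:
 h(y) = C1/sin(y)^3


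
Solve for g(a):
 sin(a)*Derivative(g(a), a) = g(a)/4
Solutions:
 g(a) = C1*(cos(a) - 1)^(1/8)/(cos(a) + 1)^(1/8)


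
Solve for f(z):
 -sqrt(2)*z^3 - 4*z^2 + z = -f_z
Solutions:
 f(z) = C1 + sqrt(2)*z^4/4 + 4*z^3/3 - z^2/2


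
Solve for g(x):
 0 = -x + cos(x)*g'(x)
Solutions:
 g(x) = C1 + Integral(x/cos(x), x)


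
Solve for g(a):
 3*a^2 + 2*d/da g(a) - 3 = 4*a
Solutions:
 g(a) = C1 - a^3/2 + a^2 + 3*a/2


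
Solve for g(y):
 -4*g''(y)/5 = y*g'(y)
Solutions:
 g(y) = C1 + C2*erf(sqrt(10)*y/4)


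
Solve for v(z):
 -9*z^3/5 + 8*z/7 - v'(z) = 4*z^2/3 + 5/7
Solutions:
 v(z) = C1 - 9*z^4/20 - 4*z^3/9 + 4*z^2/7 - 5*z/7


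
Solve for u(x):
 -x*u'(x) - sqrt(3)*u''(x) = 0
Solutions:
 u(x) = C1 + C2*erf(sqrt(2)*3^(3/4)*x/6)


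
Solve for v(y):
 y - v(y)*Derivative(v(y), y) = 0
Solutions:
 v(y) = -sqrt(C1 + y^2)
 v(y) = sqrt(C1 + y^2)


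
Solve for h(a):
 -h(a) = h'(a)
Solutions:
 h(a) = C1*exp(-a)


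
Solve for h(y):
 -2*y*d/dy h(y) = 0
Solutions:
 h(y) = C1


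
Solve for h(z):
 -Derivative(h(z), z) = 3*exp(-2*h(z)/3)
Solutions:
 h(z) = 3*log(-sqrt(C1 - 3*z)) - 3*log(3) + 3*log(6)/2
 h(z) = 3*log(C1 - 3*z)/2 - 3*log(3) + 3*log(6)/2


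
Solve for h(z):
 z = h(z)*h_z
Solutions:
 h(z) = -sqrt(C1 + z^2)
 h(z) = sqrt(C1 + z^2)


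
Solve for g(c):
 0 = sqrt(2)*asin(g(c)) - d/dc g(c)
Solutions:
 Integral(1/asin(_y), (_y, g(c))) = C1 + sqrt(2)*c


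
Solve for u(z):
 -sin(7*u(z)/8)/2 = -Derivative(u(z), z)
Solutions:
 -z/2 + 4*log(cos(7*u(z)/8) - 1)/7 - 4*log(cos(7*u(z)/8) + 1)/7 = C1


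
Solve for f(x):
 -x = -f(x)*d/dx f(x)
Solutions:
 f(x) = -sqrt(C1 + x^2)
 f(x) = sqrt(C1 + x^2)


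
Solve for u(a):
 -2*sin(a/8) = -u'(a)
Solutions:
 u(a) = C1 - 16*cos(a/8)


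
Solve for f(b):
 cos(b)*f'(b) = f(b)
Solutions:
 f(b) = C1*sqrt(sin(b) + 1)/sqrt(sin(b) - 1)


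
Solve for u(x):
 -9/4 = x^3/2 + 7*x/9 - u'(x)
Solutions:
 u(x) = C1 + x^4/8 + 7*x^2/18 + 9*x/4


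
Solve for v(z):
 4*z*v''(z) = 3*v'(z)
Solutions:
 v(z) = C1 + C2*z^(7/4)


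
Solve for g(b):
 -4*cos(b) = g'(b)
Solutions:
 g(b) = C1 - 4*sin(b)


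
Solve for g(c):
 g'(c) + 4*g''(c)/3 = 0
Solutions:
 g(c) = C1 + C2*exp(-3*c/4)


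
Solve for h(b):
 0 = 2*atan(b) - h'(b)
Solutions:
 h(b) = C1 + 2*b*atan(b) - log(b^2 + 1)


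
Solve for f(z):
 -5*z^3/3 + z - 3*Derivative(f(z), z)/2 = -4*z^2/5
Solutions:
 f(z) = C1 - 5*z^4/18 + 8*z^3/45 + z^2/3


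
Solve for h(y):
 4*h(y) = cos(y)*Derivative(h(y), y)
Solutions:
 h(y) = C1*(sin(y)^2 + 2*sin(y) + 1)/(sin(y)^2 - 2*sin(y) + 1)


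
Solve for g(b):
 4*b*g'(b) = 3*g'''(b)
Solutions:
 g(b) = C1 + Integral(C2*airyai(6^(2/3)*b/3) + C3*airybi(6^(2/3)*b/3), b)


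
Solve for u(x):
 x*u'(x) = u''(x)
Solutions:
 u(x) = C1 + C2*erfi(sqrt(2)*x/2)


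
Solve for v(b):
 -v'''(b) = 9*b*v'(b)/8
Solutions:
 v(b) = C1 + Integral(C2*airyai(-3^(2/3)*b/2) + C3*airybi(-3^(2/3)*b/2), b)


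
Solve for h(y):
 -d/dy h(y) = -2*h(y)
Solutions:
 h(y) = C1*exp(2*y)


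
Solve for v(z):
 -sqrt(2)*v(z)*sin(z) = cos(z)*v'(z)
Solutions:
 v(z) = C1*cos(z)^(sqrt(2))


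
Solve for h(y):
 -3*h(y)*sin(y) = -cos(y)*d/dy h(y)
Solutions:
 h(y) = C1/cos(y)^3


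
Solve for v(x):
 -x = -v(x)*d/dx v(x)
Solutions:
 v(x) = -sqrt(C1 + x^2)
 v(x) = sqrt(C1 + x^2)


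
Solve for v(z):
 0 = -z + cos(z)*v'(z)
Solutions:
 v(z) = C1 + Integral(z/cos(z), z)


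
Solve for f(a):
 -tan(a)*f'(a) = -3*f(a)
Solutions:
 f(a) = C1*sin(a)^3


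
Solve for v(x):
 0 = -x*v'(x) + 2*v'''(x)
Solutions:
 v(x) = C1 + Integral(C2*airyai(2^(2/3)*x/2) + C3*airybi(2^(2/3)*x/2), x)


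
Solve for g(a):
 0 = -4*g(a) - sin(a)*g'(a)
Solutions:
 g(a) = C1*(cos(a)^2 + 2*cos(a) + 1)/(cos(a)^2 - 2*cos(a) + 1)


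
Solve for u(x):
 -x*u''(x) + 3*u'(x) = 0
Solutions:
 u(x) = C1 + C2*x^4


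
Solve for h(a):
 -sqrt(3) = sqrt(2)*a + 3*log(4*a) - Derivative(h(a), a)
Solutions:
 h(a) = C1 + sqrt(2)*a^2/2 + 3*a*log(a) - 3*a + sqrt(3)*a + a*log(64)


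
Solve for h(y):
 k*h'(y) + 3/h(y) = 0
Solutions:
 h(y) = -sqrt(C1 - 6*y/k)
 h(y) = sqrt(C1 - 6*y/k)


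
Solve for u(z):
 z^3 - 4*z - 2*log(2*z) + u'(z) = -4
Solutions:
 u(z) = C1 - z^4/4 + 2*z^2 + 2*z*log(z) - 6*z + z*log(4)


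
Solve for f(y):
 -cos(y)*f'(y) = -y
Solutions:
 f(y) = C1 + Integral(y/cos(y), y)


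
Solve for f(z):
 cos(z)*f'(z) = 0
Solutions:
 f(z) = C1


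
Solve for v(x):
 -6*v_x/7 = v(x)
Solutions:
 v(x) = C1*exp(-7*x/6)


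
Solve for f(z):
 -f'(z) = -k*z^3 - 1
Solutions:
 f(z) = C1 + k*z^4/4 + z


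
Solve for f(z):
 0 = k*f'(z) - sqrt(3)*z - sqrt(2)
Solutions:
 f(z) = C1 + sqrt(3)*z^2/(2*k) + sqrt(2)*z/k


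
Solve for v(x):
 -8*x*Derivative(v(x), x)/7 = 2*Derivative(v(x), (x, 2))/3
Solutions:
 v(x) = C1 + C2*erf(sqrt(42)*x/7)


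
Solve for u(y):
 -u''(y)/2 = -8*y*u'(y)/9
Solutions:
 u(y) = C1 + C2*erfi(2*sqrt(2)*y/3)


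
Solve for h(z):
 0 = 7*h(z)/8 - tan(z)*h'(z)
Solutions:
 h(z) = C1*sin(z)^(7/8)


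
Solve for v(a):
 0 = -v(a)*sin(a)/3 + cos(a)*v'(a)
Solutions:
 v(a) = C1/cos(a)^(1/3)


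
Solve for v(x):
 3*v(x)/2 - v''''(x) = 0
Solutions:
 v(x) = C1*exp(-2^(3/4)*3^(1/4)*x/2) + C2*exp(2^(3/4)*3^(1/4)*x/2) + C3*sin(2^(3/4)*3^(1/4)*x/2) + C4*cos(2^(3/4)*3^(1/4)*x/2)


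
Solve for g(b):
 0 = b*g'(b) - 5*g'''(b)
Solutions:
 g(b) = C1 + Integral(C2*airyai(5^(2/3)*b/5) + C3*airybi(5^(2/3)*b/5), b)


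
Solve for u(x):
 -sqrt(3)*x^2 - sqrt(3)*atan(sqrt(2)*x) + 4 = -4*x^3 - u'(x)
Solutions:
 u(x) = C1 - x^4 + sqrt(3)*x^3/3 - 4*x + sqrt(3)*(x*atan(sqrt(2)*x) - sqrt(2)*log(2*x^2 + 1)/4)


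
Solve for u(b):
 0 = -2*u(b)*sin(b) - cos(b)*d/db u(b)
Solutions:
 u(b) = C1*cos(b)^2


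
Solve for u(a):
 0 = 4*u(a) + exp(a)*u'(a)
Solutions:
 u(a) = C1*exp(4*exp(-a))


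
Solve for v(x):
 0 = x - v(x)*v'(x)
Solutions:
 v(x) = -sqrt(C1 + x^2)
 v(x) = sqrt(C1 + x^2)


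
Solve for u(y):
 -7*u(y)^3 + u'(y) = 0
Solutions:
 u(y) = -sqrt(2)*sqrt(-1/(C1 + 7*y))/2
 u(y) = sqrt(2)*sqrt(-1/(C1 + 7*y))/2


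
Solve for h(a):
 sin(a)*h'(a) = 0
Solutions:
 h(a) = C1


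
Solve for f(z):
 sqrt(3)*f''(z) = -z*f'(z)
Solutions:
 f(z) = C1 + C2*erf(sqrt(2)*3^(3/4)*z/6)


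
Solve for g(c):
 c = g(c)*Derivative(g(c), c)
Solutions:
 g(c) = -sqrt(C1 + c^2)
 g(c) = sqrt(C1 + c^2)


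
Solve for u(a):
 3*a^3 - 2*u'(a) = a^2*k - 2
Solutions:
 u(a) = C1 + 3*a^4/8 - a^3*k/6 + a


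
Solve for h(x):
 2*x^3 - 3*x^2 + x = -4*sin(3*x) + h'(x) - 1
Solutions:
 h(x) = C1 + x^4/2 - x^3 + x^2/2 + x - 4*cos(3*x)/3


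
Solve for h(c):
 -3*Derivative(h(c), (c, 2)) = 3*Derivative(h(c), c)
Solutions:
 h(c) = C1 + C2*exp(-c)


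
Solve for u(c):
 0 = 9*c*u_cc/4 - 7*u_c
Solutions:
 u(c) = C1 + C2*c^(37/9)


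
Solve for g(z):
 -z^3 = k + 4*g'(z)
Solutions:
 g(z) = C1 - k*z/4 - z^4/16


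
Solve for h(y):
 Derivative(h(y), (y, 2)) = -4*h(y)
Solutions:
 h(y) = C1*sin(2*y) + C2*cos(2*y)


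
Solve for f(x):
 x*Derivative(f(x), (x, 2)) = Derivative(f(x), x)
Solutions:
 f(x) = C1 + C2*x^2


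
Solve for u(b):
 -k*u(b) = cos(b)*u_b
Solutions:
 u(b) = C1*exp(k*(log(sin(b) - 1) - log(sin(b) + 1))/2)


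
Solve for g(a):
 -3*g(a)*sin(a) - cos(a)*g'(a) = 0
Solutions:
 g(a) = C1*cos(a)^3


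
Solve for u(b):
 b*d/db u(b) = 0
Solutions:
 u(b) = C1


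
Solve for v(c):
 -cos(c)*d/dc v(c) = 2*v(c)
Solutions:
 v(c) = C1*(sin(c) - 1)/(sin(c) + 1)


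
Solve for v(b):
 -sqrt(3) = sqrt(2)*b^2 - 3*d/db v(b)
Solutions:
 v(b) = C1 + sqrt(2)*b^3/9 + sqrt(3)*b/3


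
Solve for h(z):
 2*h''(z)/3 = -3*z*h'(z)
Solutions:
 h(z) = C1 + C2*erf(3*z/2)


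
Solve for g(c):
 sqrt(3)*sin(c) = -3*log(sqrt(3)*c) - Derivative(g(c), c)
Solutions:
 g(c) = C1 - 3*c*log(c) - 3*c*log(3)/2 + 3*c + sqrt(3)*cos(c)


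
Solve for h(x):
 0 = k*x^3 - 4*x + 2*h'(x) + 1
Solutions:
 h(x) = C1 - k*x^4/8 + x^2 - x/2


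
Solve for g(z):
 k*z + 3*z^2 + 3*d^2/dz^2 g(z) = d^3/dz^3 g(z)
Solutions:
 g(z) = C1 + C2*z + C3*exp(3*z) - z^4/12 + z^3*(-k - 2)/18 + z^2*(-k - 2)/18


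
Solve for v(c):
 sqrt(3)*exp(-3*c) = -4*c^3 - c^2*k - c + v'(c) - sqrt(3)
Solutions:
 v(c) = C1 + c^4 + c^3*k/3 + c^2/2 + sqrt(3)*c - sqrt(3)*exp(-3*c)/3


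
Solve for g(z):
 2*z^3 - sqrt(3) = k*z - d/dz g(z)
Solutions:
 g(z) = C1 + k*z^2/2 - z^4/2 + sqrt(3)*z


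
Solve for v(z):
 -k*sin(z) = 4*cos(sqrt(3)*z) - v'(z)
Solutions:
 v(z) = C1 - k*cos(z) + 4*sqrt(3)*sin(sqrt(3)*z)/3


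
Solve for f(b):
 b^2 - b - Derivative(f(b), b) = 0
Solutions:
 f(b) = C1 + b^3/3 - b^2/2


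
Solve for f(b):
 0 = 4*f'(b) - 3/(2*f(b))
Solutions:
 f(b) = -sqrt(C1 + 3*b)/2
 f(b) = sqrt(C1 + 3*b)/2


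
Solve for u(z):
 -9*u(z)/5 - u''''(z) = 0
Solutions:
 u(z) = (C1*sin(5^(3/4)*sqrt(6)*z/10) + C2*cos(5^(3/4)*sqrt(6)*z/10))*exp(-5^(3/4)*sqrt(6)*z/10) + (C3*sin(5^(3/4)*sqrt(6)*z/10) + C4*cos(5^(3/4)*sqrt(6)*z/10))*exp(5^(3/4)*sqrt(6)*z/10)


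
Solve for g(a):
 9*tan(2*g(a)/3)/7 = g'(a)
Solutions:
 g(a) = -3*asin(C1*exp(6*a/7))/2 + 3*pi/2
 g(a) = 3*asin(C1*exp(6*a/7))/2


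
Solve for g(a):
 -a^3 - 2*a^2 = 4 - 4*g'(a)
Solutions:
 g(a) = C1 + a^4/16 + a^3/6 + a


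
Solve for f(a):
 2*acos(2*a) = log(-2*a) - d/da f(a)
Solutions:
 f(a) = C1 + a*log(-a) - 2*a*acos(2*a) - a + a*log(2) + sqrt(1 - 4*a^2)


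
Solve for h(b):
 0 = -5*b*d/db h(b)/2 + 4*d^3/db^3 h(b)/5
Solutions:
 h(b) = C1 + Integral(C2*airyai(5^(2/3)*b/2) + C3*airybi(5^(2/3)*b/2), b)


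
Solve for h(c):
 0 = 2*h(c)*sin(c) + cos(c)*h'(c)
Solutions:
 h(c) = C1*cos(c)^2


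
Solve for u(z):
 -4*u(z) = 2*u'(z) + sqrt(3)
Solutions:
 u(z) = C1*exp(-2*z) - sqrt(3)/4


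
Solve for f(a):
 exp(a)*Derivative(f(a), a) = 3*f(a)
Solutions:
 f(a) = C1*exp(-3*exp(-a))


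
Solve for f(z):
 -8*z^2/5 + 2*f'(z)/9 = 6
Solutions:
 f(z) = C1 + 12*z^3/5 + 27*z


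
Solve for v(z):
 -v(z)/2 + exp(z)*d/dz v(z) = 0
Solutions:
 v(z) = C1*exp(-exp(-z)/2)


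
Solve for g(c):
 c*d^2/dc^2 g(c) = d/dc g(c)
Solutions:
 g(c) = C1 + C2*c^2


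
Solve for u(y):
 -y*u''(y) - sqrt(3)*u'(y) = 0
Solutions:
 u(y) = C1 + C2*y^(1 - sqrt(3))


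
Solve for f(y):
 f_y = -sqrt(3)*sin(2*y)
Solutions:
 f(y) = C1 + sqrt(3)*cos(2*y)/2


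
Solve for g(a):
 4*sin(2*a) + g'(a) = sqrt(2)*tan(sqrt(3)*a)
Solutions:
 g(a) = C1 - sqrt(6)*log(cos(sqrt(3)*a))/3 + 2*cos(2*a)


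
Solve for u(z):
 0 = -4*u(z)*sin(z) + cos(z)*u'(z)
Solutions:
 u(z) = C1/cos(z)^4


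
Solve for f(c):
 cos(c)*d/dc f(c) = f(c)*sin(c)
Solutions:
 f(c) = C1/cos(c)


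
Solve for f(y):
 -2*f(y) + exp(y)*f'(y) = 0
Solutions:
 f(y) = C1*exp(-2*exp(-y))


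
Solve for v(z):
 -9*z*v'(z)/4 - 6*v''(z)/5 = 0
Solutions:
 v(z) = C1 + C2*erf(sqrt(15)*z/4)


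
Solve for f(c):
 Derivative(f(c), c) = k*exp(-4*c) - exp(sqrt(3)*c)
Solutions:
 f(c) = C1 - k*exp(-4*c)/4 - sqrt(3)*exp(sqrt(3)*c)/3


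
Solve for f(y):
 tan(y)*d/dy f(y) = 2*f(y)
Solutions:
 f(y) = C1*sin(y)^2


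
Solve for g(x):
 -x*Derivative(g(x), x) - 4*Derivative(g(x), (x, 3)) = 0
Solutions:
 g(x) = C1 + Integral(C2*airyai(-2^(1/3)*x/2) + C3*airybi(-2^(1/3)*x/2), x)


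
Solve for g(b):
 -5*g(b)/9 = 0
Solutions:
 g(b) = 0


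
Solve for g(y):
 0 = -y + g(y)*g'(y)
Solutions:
 g(y) = -sqrt(C1 + y^2)
 g(y) = sqrt(C1 + y^2)


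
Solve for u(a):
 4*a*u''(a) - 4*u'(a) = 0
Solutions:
 u(a) = C1 + C2*a^2


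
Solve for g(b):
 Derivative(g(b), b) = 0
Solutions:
 g(b) = C1


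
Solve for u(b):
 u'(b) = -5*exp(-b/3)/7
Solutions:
 u(b) = C1 + 15*exp(-b/3)/7


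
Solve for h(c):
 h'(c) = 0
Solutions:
 h(c) = C1


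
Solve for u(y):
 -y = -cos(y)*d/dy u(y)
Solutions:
 u(y) = C1 + Integral(y/cos(y), y)


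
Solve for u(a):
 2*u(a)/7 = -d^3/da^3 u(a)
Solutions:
 u(a) = C3*exp(-2^(1/3)*7^(2/3)*a/7) + (C1*sin(2^(1/3)*sqrt(3)*7^(2/3)*a/14) + C2*cos(2^(1/3)*sqrt(3)*7^(2/3)*a/14))*exp(2^(1/3)*7^(2/3)*a/14)


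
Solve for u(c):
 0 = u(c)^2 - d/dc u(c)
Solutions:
 u(c) = -1/(C1 + c)


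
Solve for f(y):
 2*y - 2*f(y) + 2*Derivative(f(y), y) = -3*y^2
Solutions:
 f(y) = C1*exp(y) + 3*y^2/2 + 4*y + 4


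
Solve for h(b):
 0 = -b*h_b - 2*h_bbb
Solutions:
 h(b) = C1 + Integral(C2*airyai(-2^(2/3)*b/2) + C3*airybi(-2^(2/3)*b/2), b)


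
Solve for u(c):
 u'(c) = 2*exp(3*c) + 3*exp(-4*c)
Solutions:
 u(c) = C1 + 2*exp(3*c)/3 - 3*exp(-4*c)/4


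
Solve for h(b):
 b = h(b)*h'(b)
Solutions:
 h(b) = -sqrt(C1 + b^2)
 h(b) = sqrt(C1 + b^2)


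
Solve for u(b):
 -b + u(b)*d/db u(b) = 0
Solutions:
 u(b) = -sqrt(C1 + b^2)
 u(b) = sqrt(C1 + b^2)


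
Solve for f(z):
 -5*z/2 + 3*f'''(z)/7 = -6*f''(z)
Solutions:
 f(z) = C1 + C2*z + C3*exp(-14*z) + 5*z^3/72 - 5*z^2/336


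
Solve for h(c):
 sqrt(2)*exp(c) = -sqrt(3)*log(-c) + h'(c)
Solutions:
 h(c) = C1 + sqrt(3)*c*log(-c) - sqrt(3)*c + sqrt(2)*exp(c)


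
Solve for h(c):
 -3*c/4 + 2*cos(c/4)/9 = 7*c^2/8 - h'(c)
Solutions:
 h(c) = C1 + 7*c^3/24 + 3*c^2/8 - 8*sin(c/4)/9


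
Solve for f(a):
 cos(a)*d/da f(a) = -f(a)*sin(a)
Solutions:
 f(a) = C1*cos(a)


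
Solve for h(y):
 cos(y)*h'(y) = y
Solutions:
 h(y) = C1 + Integral(y/cos(y), y)


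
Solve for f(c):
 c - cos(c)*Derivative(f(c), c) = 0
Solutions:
 f(c) = C1 + Integral(c/cos(c), c)


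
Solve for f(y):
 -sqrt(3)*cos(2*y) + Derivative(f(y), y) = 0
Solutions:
 f(y) = C1 + sqrt(3)*sin(2*y)/2


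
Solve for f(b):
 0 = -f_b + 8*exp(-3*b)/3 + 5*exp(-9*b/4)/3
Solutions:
 f(b) = C1 - 8*exp(-3*b)/9 - 20*exp(-9*b/4)/27


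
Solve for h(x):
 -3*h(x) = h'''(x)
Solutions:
 h(x) = C3*exp(-3^(1/3)*x) + (C1*sin(3^(5/6)*x/2) + C2*cos(3^(5/6)*x/2))*exp(3^(1/3)*x/2)


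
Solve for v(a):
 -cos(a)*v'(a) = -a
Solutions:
 v(a) = C1 + Integral(a/cos(a), a)


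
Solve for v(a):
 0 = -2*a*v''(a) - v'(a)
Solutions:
 v(a) = C1 + C2*sqrt(a)


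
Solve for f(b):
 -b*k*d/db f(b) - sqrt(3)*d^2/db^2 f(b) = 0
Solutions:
 f(b) = Piecewise((-sqrt(2)*3^(1/4)*sqrt(pi)*C1*erf(sqrt(2)*3^(3/4)*b*sqrt(k)/6)/(2*sqrt(k)) - C2, (k > 0) | (k < 0)), (-C1*b - C2, True))


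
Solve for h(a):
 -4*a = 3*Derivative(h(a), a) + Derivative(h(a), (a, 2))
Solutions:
 h(a) = C1 + C2*exp(-3*a) - 2*a^2/3 + 4*a/9


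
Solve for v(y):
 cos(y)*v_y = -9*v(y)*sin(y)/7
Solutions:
 v(y) = C1*cos(y)^(9/7)


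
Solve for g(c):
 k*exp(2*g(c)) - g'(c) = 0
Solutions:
 g(c) = log(-sqrt(-1/(C1 + c*k))) - log(2)/2
 g(c) = log(-1/(C1 + c*k))/2 - log(2)/2


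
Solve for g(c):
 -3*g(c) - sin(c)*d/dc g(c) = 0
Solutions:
 g(c) = C1*(cos(c) + 1)^(3/2)/(cos(c) - 1)^(3/2)


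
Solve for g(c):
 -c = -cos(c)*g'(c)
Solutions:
 g(c) = C1 + Integral(c/cos(c), c)


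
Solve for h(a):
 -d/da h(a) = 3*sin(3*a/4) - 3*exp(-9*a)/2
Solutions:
 h(a) = C1 + 4*cos(3*a/4) - exp(-9*a)/6


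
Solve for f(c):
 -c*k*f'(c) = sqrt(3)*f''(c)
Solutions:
 f(c) = Piecewise((-sqrt(2)*3^(1/4)*sqrt(pi)*C1*erf(sqrt(2)*3^(3/4)*c*sqrt(k)/6)/(2*sqrt(k)) - C2, (k > 0) | (k < 0)), (-C1*c - C2, True))


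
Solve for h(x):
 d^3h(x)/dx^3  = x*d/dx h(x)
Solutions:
 h(x) = C1 + Integral(C2*airyai(x) + C3*airybi(x), x)


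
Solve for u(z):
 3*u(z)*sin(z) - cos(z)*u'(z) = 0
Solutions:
 u(z) = C1/cos(z)^3


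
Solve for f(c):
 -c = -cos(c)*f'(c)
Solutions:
 f(c) = C1 + Integral(c/cos(c), c)


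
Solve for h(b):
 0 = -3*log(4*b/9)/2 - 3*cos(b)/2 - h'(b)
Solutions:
 h(b) = C1 - 3*b*log(b)/2 - 3*b*log(2) + 3*b/2 + 3*b*log(3) - 3*sin(b)/2


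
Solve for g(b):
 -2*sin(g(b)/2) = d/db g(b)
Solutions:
 g(b) = -2*acos((-C1 - exp(2*b))/(C1 - exp(2*b))) + 4*pi
 g(b) = 2*acos((-C1 - exp(2*b))/(C1 - exp(2*b)))


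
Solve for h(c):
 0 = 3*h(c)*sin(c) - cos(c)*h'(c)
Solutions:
 h(c) = C1/cos(c)^3


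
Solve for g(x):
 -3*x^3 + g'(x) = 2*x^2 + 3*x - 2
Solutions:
 g(x) = C1 + 3*x^4/4 + 2*x^3/3 + 3*x^2/2 - 2*x


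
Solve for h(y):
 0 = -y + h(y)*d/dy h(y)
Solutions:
 h(y) = -sqrt(C1 + y^2)
 h(y) = sqrt(C1 + y^2)


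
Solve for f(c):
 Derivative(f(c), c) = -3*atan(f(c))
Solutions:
 Integral(1/atan(_y), (_y, f(c))) = C1 - 3*c


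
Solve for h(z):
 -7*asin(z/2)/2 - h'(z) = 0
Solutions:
 h(z) = C1 - 7*z*asin(z/2)/2 - 7*sqrt(4 - z^2)/2


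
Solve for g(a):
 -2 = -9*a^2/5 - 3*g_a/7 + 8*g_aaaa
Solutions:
 g(a) = C1 + C4*exp(3^(1/3)*7^(2/3)*a/14) - 7*a^3/5 + 14*a/3 + (C2*sin(3^(5/6)*7^(2/3)*a/28) + C3*cos(3^(5/6)*7^(2/3)*a/28))*exp(-3^(1/3)*7^(2/3)*a/28)


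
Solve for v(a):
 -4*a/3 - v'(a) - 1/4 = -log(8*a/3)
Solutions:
 v(a) = C1 - 2*a^2/3 + a*log(a) - 5*a/4 + a*log(8/3)


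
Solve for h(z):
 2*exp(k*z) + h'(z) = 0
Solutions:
 h(z) = C1 - 2*exp(k*z)/k


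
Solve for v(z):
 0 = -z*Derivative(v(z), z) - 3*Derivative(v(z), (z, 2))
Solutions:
 v(z) = C1 + C2*erf(sqrt(6)*z/6)


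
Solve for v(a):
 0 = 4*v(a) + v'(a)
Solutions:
 v(a) = C1*exp(-4*a)


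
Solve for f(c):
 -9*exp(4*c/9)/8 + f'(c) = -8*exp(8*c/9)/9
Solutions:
 f(c) = C1 + 81*exp(4*c/9)/32 - exp(c)^(8/9)
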